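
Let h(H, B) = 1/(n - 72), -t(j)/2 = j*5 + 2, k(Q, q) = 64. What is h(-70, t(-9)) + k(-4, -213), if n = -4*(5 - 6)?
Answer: 4351/68 ≈ 63.985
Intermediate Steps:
n = 4 (n = -4*(-1) = 4)
t(j) = -4 - 10*j (t(j) = -2*(j*5 + 2) = -2*(5*j + 2) = -2*(2 + 5*j) = -4 - 10*j)
h(H, B) = -1/68 (h(H, B) = 1/(4 - 72) = 1/(-68) = -1/68)
h(-70, t(-9)) + k(-4, -213) = -1/68 + 64 = 4351/68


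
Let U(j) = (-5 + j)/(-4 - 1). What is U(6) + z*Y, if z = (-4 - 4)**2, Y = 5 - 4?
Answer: 319/5 ≈ 63.800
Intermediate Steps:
Y = 1
z = 64 (z = (-8)**2 = 64)
U(j) = 1 - j/5 (U(j) = (-5 + j)/(-5) = (-5 + j)*(-1/5) = 1 - j/5)
U(6) + z*Y = (1 - 1/5*6) + 64*1 = (1 - 6/5) + 64 = -1/5 + 64 = 319/5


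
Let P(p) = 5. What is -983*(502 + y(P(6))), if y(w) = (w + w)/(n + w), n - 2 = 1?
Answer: -1978779/4 ≈ -4.9470e+5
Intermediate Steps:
n = 3 (n = 2 + 1 = 3)
y(w) = 2*w/(3 + w) (y(w) = (w + w)/(3 + w) = (2*w)/(3 + w) = 2*w/(3 + w))
-983*(502 + y(P(6))) = -983*(502 + 2*5/(3 + 5)) = -983*(502 + 2*5/8) = -983*(502 + 2*5*(⅛)) = -983*(502 + 5/4) = -983*2013/4 = -1978779/4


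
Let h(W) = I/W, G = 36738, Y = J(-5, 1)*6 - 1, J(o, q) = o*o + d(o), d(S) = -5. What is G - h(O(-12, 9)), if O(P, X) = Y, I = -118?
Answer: 4371940/119 ≈ 36739.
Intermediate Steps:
J(o, q) = -5 + o² (J(o, q) = o*o - 5 = o² - 5 = -5 + o²)
Y = 119 (Y = (-5 + (-5)²)*6 - 1 = (-5 + 25)*6 - 1 = 20*6 - 1 = 120 - 1 = 119)
O(P, X) = 119
h(W) = -118/W
G - h(O(-12, 9)) = 36738 - (-118)/119 = 36738 - 1*(-118/119) = 36738 + 118/119 = 4371940/119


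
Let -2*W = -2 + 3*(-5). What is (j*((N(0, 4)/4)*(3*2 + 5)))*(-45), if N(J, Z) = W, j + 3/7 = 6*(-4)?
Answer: 1438965/56 ≈ 25696.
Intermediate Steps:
W = 17/2 (W = -(-2 + 3*(-5))/2 = -(-2 - 15)/2 = -1/2*(-17) = 17/2 ≈ 8.5000)
j = -171/7 (j = -3/7 + 6*(-4) = -3/7 - 24 = -171/7 ≈ -24.429)
N(J, Z) = 17/2
(j*((N(0, 4)/4)*(3*2 + 5)))*(-45) = -171*(17/2)/4*(3*2 + 5)/7*(-45) = -171*(1/4)*(17/2)*(6 + 5)/7*(-45) = -2907*11/56*(-45) = -171/7*187/8*(-45) = -31977/56*(-45) = 1438965/56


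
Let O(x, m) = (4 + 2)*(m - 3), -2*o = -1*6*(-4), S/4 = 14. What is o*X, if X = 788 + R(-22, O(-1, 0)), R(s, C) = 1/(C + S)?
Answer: -179670/19 ≈ -9456.3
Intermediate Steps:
S = 56 (S = 4*14 = 56)
o = -12 (o = -(-1*6)*(-4)/2 = -(-3)*(-4) = -1/2*24 = -12)
O(x, m) = -18 + 6*m (O(x, m) = 6*(-3 + m) = -18 + 6*m)
R(s, C) = 1/(56 + C) (R(s, C) = 1/(C + 56) = 1/(56 + C))
X = 29945/38 (X = 788 + 1/(56 + (-18 + 6*0)) = 788 + 1/(56 + (-18 + 0)) = 788 + 1/(56 - 18) = 788 + 1/38 = 29945/38 ≈ 788.03)
o*X = -12*29945/38 = -179670/19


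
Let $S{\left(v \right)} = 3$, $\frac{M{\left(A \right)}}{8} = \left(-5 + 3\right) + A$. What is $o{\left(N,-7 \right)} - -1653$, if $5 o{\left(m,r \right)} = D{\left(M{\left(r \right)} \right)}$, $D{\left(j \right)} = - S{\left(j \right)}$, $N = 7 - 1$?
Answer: $\frac{8262}{5} \approx 1652.4$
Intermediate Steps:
$M{\left(A \right)} = -16 + 8 A$ ($M{\left(A \right)} = 8 \left(\left(-5 + 3\right) + A\right) = 8 \left(-2 + A\right) = -16 + 8 A$)
$N = 6$
$D{\left(j \right)} = -3$ ($D{\left(j \right)} = \left(-1\right) 3 = -3$)
$o{\left(m,r \right)} = - \frac{3}{5}$ ($o{\left(m,r \right)} = \frac{1}{5} \left(-3\right) = - \frac{3}{5}$)
$o{\left(N,-7 \right)} - -1653 = - \frac{3}{5} - -1653 = - \frac{3}{5} + 1653 = \frac{8262}{5}$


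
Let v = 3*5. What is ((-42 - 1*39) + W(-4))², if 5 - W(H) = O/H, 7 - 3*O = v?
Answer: 52900/9 ≈ 5877.8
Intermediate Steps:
v = 15
O = -8/3 (O = 7/3 - ⅓*15 = 7/3 - 5 = -8/3 ≈ -2.6667)
W(H) = 5 + 8/(3*H) (W(H) = 5 - (-8)/(3*H) = 5 + 8/(3*H))
((-42 - 1*39) + W(-4))² = ((-42 - 1*39) + (5 + (8/3)/(-4)))² = ((-42 - 39) + (5 + (8/3)*(-¼)))² = (-81 + (5 - ⅔))² = (-81 + 13/3)² = (-230/3)² = 52900/9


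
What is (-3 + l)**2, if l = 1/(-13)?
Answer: 1600/169 ≈ 9.4675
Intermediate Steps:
l = -1/13 ≈ -0.076923
(-3 + l)**2 = (-3 - 1/13)**2 = (-40/13)**2 = 1600/169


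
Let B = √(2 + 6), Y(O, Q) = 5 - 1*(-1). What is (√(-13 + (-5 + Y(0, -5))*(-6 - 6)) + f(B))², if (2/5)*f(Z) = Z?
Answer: 25*(I + √2)² ≈ 25.0 + 70.711*I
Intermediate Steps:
Y(O, Q) = 6 (Y(O, Q) = 5 + 1 = 6)
B = 2*√2 (B = √8 = 2*√2 ≈ 2.8284)
f(Z) = 5*Z/2
(√(-13 + (-5 + Y(0, -5))*(-6 - 6)) + f(B))² = (√(-13 + (-5 + 6)*(-6 - 6)) + 5*(2*√2)/2)² = (√(-13 + 1*(-12)) + 5*√2)² = (√(-13 - 12) + 5*√2)² = (√(-25) + 5*√2)² = (5*I + 5*√2)²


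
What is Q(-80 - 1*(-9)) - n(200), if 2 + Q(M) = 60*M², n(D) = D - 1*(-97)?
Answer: 302161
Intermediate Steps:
n(D) = 97 + D (n(D) = D + 97 = 97 + D)
Q(M) = -2 + 60*M²
Q(-80 - 1*(-9)) - n(200) = (-2 + 60*(-80 - 1*(-9))²) - (97 + 200) = (-2 + 60*(-80 + 9)²) - 1*297 = (-2 + 60*(-71)²) - 297 = (-2 + 60*5041) - 297 = (-2 + 302460) - 297 = 302458 - 297 = 302161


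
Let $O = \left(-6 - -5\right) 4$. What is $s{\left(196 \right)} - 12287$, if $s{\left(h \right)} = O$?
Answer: $-12291$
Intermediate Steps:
$O = -4$ ($O = \left(-6 + 5\right) 4 = \left(-1\right) 4 = -4$)
$s{\left(h \right)} = -4$
$s{\left(196 \right)} - 12287 = -4 - 12287 = -12291$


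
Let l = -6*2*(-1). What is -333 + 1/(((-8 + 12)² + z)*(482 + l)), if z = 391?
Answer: -66952313/201058 ≈ -333.00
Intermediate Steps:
l = 12 (l = -12*(-1) = 12)
-333 + 1/(((-8 + 12)² + z)*(482 + l)) = -333 + 1/(((-8 + 12)² + 391)*(482 + 12)) = -333 + 1/((4² + 391)*494) = -333 + (1/494)/(16 + 391) = -333 + (1/494)/407 = -333 + (1/407)*(1/494) = -333 + 1/201058 = -66952313/201058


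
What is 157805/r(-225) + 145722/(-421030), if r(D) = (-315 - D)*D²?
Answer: -14607730033/38366358750 ≈ -0.38074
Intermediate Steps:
r(D) = D²*(-315 - D)
157805/r(-225) + 145722/(-421030) = 157805/(((-225)²*(-315 - 1*(-225)))) + 145722/(-421030) = 157805/((50625*(-315 + 225))) + 145722*(-1/421030) = 157805/((50625*(-90))) - 72861/210515 = 157805/(-4556250) - 72861/210515 = 157805*(-1/4556250) - 72861/210515 = -31561/911250 - 72861/210515 = -14607730033/38366358750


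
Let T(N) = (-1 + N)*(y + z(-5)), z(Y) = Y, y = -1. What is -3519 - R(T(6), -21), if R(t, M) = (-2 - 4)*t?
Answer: -3699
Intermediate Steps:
T(N) = 6 - 6*N (T(N) = (-1 + N)*(-1 - 5) = (-1 + N)*(-6) = 6 - 6*N)
R(t, M) = -6*t
-3519 - R(T(6), -21) = -3519 - (-6)*(6 - 6*6) = -3519 - (-6)*(6 - 36) = -3519 - (-6)*(-30) = -3519 - 1*180 = -3519 - 180 = -3699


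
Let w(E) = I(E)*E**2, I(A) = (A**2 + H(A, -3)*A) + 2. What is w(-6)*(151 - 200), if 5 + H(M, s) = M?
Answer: -183456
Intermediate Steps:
H(M, s) = -5 + M
I(A) = 2 + A**2 + A*(-5 + A) (I(A) = (A**2 + (-5 + A)*A) + 2 = (A**2 + A*(-5 + A)) + 2 = 2 + A**2 + A*(-5 + A))
w(E) = E**2*(2 + E**2 + E*(-5 + E)) (w(E) = (2 + E**2 + E*(-5 + E))*E**2 = E**2*(2 + E**2 + E*(-5 + E)))
w(-6)*(151 - 200) = ((-6)**2*(2 + (-6)**2 - 6*(-5 - 6)))*(151 - 200) = (36*(2 + 36 - 6*(-11)))*(-49) = (36*(2 + 36 + 66))*(-49) = (36*104)*(-49) = 3744*(-49) = -183456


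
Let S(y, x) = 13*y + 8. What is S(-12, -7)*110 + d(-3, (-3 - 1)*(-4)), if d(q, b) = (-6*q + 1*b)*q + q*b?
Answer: -16430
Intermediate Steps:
d(q, b) = b*q + q*(b - 6*q) (d(q, b) = (-6*q + b)*q + b*q = (b - 6*q)*q + b*q = q*(b - 6*q) + b*q = b*q + q*(b - 6*q))
S(y, x) = 8 + 13*y
S(-12, -7)*110 + d(-3, (-3 - 1)*(-4)) = (8 + 13*(-12))*110 + 2*(-3)*((-3 - 1)*(-4) - 3*(-3)) = (8 - 156)*110 + 2*(-3)*(-4*(-4) + 9) = -148*110 + 2*(-3)*(16 + 9) = -16280 + 2*(-3)*25 = -16280 - 150 = -16430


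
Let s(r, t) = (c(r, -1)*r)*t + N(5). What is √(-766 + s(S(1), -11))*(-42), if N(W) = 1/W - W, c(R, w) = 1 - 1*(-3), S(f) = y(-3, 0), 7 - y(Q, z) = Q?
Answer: -42*I*√30270/5 ≈ -1461.5*I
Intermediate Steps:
y(Q, z) = 7 - Q
S(f) = 10 (S(f) = 7 - 1*(-3) = 7 + 3 = 10)
c(R, w) = 4 (c(R, w) = 1 + 3 = 4)
s(r, t) = -24/5 + 4*r*t (s(r, t) = (4*r)*t + (1/5 - 1*5) = 4*r*t + (⅕ - 5) = 4*r*t - 24/5 = -24/5 + 4*r*t)
√(-766 + s(S(1), -11))*(-42) = √(-766 + (-24/5 + 4*10*(-11)))*(-42) = √(-766 + (-24/5 - 440))*(-42) = √(-766 - 2224/5)*(-42) = √(-6054/5)*(-42) = (I*√30270/5)*(-42) = -42*I*√30270/5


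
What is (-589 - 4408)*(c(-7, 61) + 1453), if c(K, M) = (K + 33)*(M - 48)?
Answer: -8949627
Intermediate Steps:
c(K, M) = (-48 + M)*(33 + K) (c(K, M) = (33 + K)*(-48 + M) = (-48 + M)*(33 + K))
(-589 - 4408)*(c(-7, 61) + 1453) = (-589 - 4408)*((-1584 - 48*(-7) + 33*61 - 7*61) + 1453) = -4997*((-1584 + 336 + 2013 - 427) + 1453) = -4997*(338 + 1453) = -4997*1791 = -8949627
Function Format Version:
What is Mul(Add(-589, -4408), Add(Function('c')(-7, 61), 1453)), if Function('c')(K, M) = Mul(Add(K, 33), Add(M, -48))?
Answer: -8949627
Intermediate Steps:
Function('c')(K, M) = Mul(Add(-48, M), Add(33, K)) (Function('c')(K, M) = Mul(Add(33, K), Add(-48, M)) = Mul(Add(-48, M), Add(33, K)))
Mul(Add(-589, -4408), Add(Function('c')(-7, 61), 1453)) = Mul(Add(-589, -4408), Add(Add(-1584, Mul(-48, -7), Mul(33, 61), Mul(-7, 61)), 1453)) = Mul(-4997, Add(Add(-1584, 336, 2013, -427), 1453)) = Mul(-4997, Add(338, 1453)) = Mul(-4997, 1791) = -8949627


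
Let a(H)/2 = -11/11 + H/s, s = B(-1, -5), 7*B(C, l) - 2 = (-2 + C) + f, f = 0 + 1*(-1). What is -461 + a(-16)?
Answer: -351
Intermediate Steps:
f = -1 (f = 0 - 1 = -1)
B(C, l) = -⅐ + C/7 (B(C, l) = 2/7 + ((-2 + C) - 1)/7 = 2/7 + (-3 + C)/7 = 2/7 + (-3/7 + C/7) = -⅐ + C/7)
s = -2/7 (s = -⅐ + (⅐)*(-1) = -⅐ - ⅐ = -2/7 ≈ -0.28571)
a(H) = -2 - 7*H (a(H) = 2*(-11/11 + H/(-2/7)) = 2*(-11*1/11 + H*(-7/2)) = 2*(-1 - 7*H/2) = -2 - 7*H)
-461 + a(-16) = -461 + (-2 - 7*(-16)) = -461 + (-2 + 112) = -461 + 110 = -351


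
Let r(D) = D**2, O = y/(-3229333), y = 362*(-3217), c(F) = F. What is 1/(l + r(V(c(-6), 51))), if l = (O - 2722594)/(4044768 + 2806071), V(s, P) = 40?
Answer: 22123640460387/35389032575133952 ≈ 0.00062515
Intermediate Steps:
y = -1164554
O = 1164554/3229333 (O = -1164554/(-3229333) = -1164554*(-1/3229333) = 1164554/3229333 ≈ 0.36062)
l = -8792161485248/22123640460387 (l = (1164554/3229333 - 2722594)/(4044768 + 2806071) = -8792161485248/3229333/6850839 = -8792161485248/3229333*1/6850839 = -8792161485248/22123640460387 ≈ -0.39741)
1/(l + r(V(c(-6), 51))) = 1/(-8792161485248/22123640460387 + 40**2) = 1/(-8792161485248/22123640460387 + 1600) = 1/(35389032575133952/22123640460387) = 22123640460387/35389032575133952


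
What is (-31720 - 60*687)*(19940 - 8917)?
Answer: -804017620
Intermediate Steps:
(-31720 - 60*687)*(19940 - 8917) = (-31720 - 41220)*11023 = -72940*11023 = -804017620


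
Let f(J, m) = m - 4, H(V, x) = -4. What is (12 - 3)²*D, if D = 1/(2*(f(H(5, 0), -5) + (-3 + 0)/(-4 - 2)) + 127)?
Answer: 81/110 ≈ 0.73636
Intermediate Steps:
f(J, m) = -4 + m
D = 1/110 (D = 1/(2*((-4 - 5) + (-3 + 0)/(-4 - 2)) + 127) = 1/(2*(-9 - 3/(-6)) + 127) = 1/(2*(-9 - 3*(-⅙)) + 127) = 1/(2*(-9 + ½) + 127) = 1/(2*(-17/2) + 127) = 1/(-17 + 127) = 1/110 ≈ 0.0090909)
(12 - 3)²*D = (12 - 3)²*(1/110) = 9²*(1/110) = 81*(1/110) = 81/110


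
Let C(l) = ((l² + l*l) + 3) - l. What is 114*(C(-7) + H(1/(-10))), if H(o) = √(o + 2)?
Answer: 12312 + 57*√190/5 ≈ 12469.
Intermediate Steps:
H(o) = √(2 + o)
C(l) = 3 - l + 2*l² (C(l) = ((l² + l²) + 3) - l = (2*l² + 3) - l = (3 + 2*l²) - l = 3 - l + 2*l²)
114*(C(-7) + H(1/(-10))) = 114*((3 - 1*(-7) + 2*(-7)²) + √(2 + 1/(-10))) = 114*((3 + 7 + 2*49) + √(2 - ⅒)) = 114*((3 + 7 + 98) + √(19/10)) = 114*(108 + √190/10) = 12312 + 57*√190/5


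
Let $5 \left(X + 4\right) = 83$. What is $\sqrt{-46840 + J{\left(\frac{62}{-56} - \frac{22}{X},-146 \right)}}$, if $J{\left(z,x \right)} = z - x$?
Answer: $\frac{i \sqrt{82373249}}{42} \approx 216.09 i$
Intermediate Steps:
$X = \frac{63}{5}$ ($X = -4 + \frac{1}{5} \cdot 83 = -4 + \frac{83}{5} = \frac{63}{5} \approx 12.6$)
$\sqrt{-46840 + J{\left(\frac{62}{-56} - \frac{22}{X},-146 \right)}} = \sqrt{-46840 + \left(\left(\frac{62}{-56} - \frac{22}{\frac{63}{5}}\right) - -146\right)} = \sqrt{-46840 + \left(\left(62 \left(- \frac{1}{56}\right) - \frac{110}{63}\right) + 146\right)} = \sqrt{-46840 + \left(\left(- \frac{31}{28} - \frac{110}{63}\right) + 146\right)} = \sqrt{-46840 + \left(- \frac{719}{252} + 146\right)} = \sqrt{-46840 + \frac{36073}{252}} = \sqrt{- \frac{11767607}{252}} = \frac{i \sqrt{82373249}}{42}$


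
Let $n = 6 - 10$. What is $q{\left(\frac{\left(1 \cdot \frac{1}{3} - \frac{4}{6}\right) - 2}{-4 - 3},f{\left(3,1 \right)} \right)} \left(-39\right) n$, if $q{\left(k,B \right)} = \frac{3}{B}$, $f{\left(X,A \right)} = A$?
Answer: $468$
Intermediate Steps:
$n = -4$ ($n = 6 - 10 = -4$)
$q{\left(\frac{\left(1 \cdot \frac{1}{3} - \frac{4}{6}\right) - 2}{-4 - 3},f{\left(3,1 \right)} \right)} \left(-39\right) n = \frac{3}{1} \left(-39\right) \left(-4\right) = 3 \cdot 1 \left(-39\right) \left(-4\right) = 3 \left(-39\right) \left(-4\right) = \left(-117\right) \left(-4\right) = 468$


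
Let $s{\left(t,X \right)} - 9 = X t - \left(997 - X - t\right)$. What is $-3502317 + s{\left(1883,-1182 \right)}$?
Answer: $-5728310$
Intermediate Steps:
$s{\left(t,X \right)} = -988 + X + t + X t$ ($s{\left(t,X \right)} = 9 - \left(997 - X - t - X t\right) = 9 + \left(X t + \left(-997 + X + t\right)\right) = 9 + \left(-997 + X + t + X t\right) = -988 + X + t + X t$)
$-3502317 + s{\left(1883,-1182 \right)} = -3502317 - 2225993 = -5728310$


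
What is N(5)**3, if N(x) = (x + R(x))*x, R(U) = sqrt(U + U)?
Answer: 34375 + 10625*sqrt(10) ≈ 67974.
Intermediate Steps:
R(U) = sqrt(2)*sqrt(U) (R(U) = sqrt(2*U) = sqrt(2)*sqrt(U))
N(x) = x*(x + sqrt(2)*sqrt(x)) (N(x) = (x + sqrt(2)*sqrt(x))*x = x*(x + sqrt(2)*sqrt(x)))
N(5)**3 = (5*(5 + sqrt(2)*sqrt(5)))**3 = (5*(5 + sqrt(10)))**3 = (25 + 5*sqrt(10))**3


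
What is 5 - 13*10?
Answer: -125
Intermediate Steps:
5 - 13*10 = 5 - 130 = -125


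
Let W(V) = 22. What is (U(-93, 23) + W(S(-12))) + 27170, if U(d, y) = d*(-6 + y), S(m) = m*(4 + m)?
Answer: 25611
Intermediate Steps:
(U(-93, 23) + W(S(-12))) + 27170 = (-93*(-6 + 23) + 22) + 27170 = (-93*17 + 22) + 27170 = (-1581 + 22) + 27170 = -1559 + 27170 = 25611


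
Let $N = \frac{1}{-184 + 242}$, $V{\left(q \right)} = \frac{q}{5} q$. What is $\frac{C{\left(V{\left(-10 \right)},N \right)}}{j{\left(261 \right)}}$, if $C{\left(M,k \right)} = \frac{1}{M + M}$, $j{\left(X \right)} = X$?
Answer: $\frac{1}{10440} \approx 9.5785 \cdot 10^{-5}$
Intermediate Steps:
$V{\left(q \right)} = \frac{q^{2}}{5}$ ($V{\left(q \right)} = q \frac{1}{5} q = \frac{q}{5} q = \frac{q^{2}}{5}$)
$N = \frac{1}{58} \approx 0.017241$
$C{\left(M,k \right)} = \frac{1}{2 M}$
$\frac{C{\left(V{\left(-10 \right)},N \right)}}{j{\left(261 \right)}} = \frac{\frac{1}{2} \frac{1}{\frac{1}{5} \left(-10\right)^{2}}}{261} = \frac{1}{2 \cdot \frac{1}{5} \cdot 100} \cdot \frac{1}{261} = \frac{1}{2 \cdot 20} \cdot \frac{1}{261} = \frac{1}{2} \cdot \frac{1}{20} \cdot \frac{1}{261} = \frac{1}{40} \cdot \frac{1}{261} = \frac{1}{10440}$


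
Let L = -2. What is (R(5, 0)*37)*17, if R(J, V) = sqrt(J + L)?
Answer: 629*sqrt(3) ≈ 1089.5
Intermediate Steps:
R(J, V) = sqrt(-2 + J) (R(J, V) = sqrt(J - 2) = sqrt(-2 + J))
(R(5, 0)*37)*17 = (sqrt(-2 + 5)*37)*17 = (sqrt(3)*37)*17 = (37*sqrt(3))*17 = 629*sqrt(3)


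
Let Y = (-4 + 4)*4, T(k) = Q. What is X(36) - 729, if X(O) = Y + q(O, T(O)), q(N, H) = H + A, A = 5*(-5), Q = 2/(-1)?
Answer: -756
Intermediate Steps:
Q = -2 (Q = 2*(-1) = -2)
A = -25
T(k) = -2
q(N, H) = -25 + H (q(N, H) = H - 25 = -25 + H)
Y = 0 (Y = 0*4 = 0)
X(O) = -27 (X(O) = 0 + (-25 - 2) = 0 - 27 = -27)
X(36) - 729 = -27 - 729 = -756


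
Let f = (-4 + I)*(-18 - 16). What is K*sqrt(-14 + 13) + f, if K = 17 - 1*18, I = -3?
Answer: 238 - I ≈ 238.0 - 1.0*I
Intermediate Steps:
K = -1 (K = 17 - 18 = -1)
f = 238 (f = (-4 - 3)*(-18 - 16) = -7*(-34) = 238)
K*sqrt(-14 + 13) + f = -sqrt(-14 + 13) + 238 = -sqrt(-1) + 238 = -I + 238 = 238 - I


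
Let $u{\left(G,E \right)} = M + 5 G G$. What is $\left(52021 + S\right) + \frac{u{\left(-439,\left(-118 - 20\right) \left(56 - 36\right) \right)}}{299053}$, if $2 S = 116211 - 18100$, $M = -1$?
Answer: $\frac{60456388317}{598106} \approx 1.0108 \cdot 10^{5}$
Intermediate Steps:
$S = \frac{98111}{2}$ ($S = \frac{116211 - 18100}{2} = \frac{1}{2} \cdot 98111 = \frac{98111}{2} \approx 49056.0$)
$u{\left(G,E \right)} = -1 + 5 G^{2}$ ($u{\left(G,E \right)} = -1 + 5 G G = -1 + 5 G^{2}$)
$\left(52021 + S\right) + \frac{u{\left(-439,\left(-118 - 20\right) \left(56 - 36\right) \right)}}{299053} = \left(52021 + \frac{98111}{2}\right) + \frac{-1 + 5 \left(-439\right)^{2}}{299053} = \frac{202153}{2} + \left(-1 + 5 \cdot 192721\right) \frac{1}{299053} = \frac{202153}{2} + \left(-1 + 963605\right) \frac{1}{299053} = \frac{202153}{2} + 963604 \cdot \frac{1}{299053} = \frac{202153}{2} + \frac{963604}{299053} = \frac{60456388317}{598106}$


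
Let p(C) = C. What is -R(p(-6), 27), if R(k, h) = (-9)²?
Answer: -81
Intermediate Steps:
R(k, h) = 81
-R(p(-6), 27) = -1*81 = -81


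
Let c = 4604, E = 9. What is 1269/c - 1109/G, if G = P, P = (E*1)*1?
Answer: -5094415/41436 ≈ -122.95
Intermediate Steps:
P = 9 (P = (9*1)*1 = 9*1 = 9)
G = 9
1269/c - 1109/G = 1269/4604 - 1109/9 = -5094415/41436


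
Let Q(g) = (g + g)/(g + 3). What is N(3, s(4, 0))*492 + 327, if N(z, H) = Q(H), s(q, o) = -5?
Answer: 2787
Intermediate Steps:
Q(g) = 2*g/(3 + g) (Q(g) = (2*g)/(3 + g) = 2*g/(3 + g))
N(z, H) = 2*H/(3 + H)
N(3, s(4, 0))*492 + 327 = (2*(-5)/(3 - 5))*492 + 327 = (2*(-5)/(-2))*492 + 327 = (2*(-5)*(-½))*492 + 327 = 5*492 + 327 = 2460 + 327 = 2787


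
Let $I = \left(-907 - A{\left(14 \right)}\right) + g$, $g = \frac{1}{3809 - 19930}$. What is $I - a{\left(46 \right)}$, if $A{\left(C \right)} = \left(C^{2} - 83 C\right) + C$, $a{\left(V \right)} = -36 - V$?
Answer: $\frac{2047366}{16121} \approx 127.0$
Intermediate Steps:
$A{\left(C \right)} = C^{2} - 82 C$
$g = - \frac{1}{16121}$ ($g = \frac{1}{3809 - 19930} = \frac{1}{-16121} = - \frac{1}{16121} \approx -6.2031 \cdot 10^{-5}$)
$I = \frac{725444}{16121}$ ($I = \left(-907 - 14 \left(-82 + 14\right)\right) - \frac{1}{16121} = \left(-907 - 14 \left(-68\right)\right) - \frac{1}{16121} = \left(-907 - -952\right) - \frac{1}{16121} = \left(-907 + 952\right) - \frac{1}{16121} = 45 - \frac{1}{16121} = \frac{725444}{16121} \approx 45.0$)
$I - a{\left(46 \right)} = \frac{725444}{16121} - \left(-36 - 46\right) = \frac{725444}{16121} - -82 = \frac{725444}{16121} + 82 = \frac{2047366}{16121}$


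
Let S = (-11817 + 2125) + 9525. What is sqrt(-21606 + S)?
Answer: I*sqrt(21773) ≈ 147.56*I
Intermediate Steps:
S = -167 (S = -9692 + 9525 = -167)
sqrt(-21606 + S) = sqrt(-21606 - 167) = sqrt(-21773) = I*sqrt(21773)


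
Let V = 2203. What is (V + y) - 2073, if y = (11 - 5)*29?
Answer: 304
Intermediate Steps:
y = 174 (y = 6*29 = 174)
(V + y) - 2073 = (2203 + 174) - 2073 = 2377 - 2073 = 304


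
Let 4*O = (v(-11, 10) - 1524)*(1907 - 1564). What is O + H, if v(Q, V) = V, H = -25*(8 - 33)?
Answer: -258401/2 ≈ -1.2920e+5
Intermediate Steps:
H = 625 (H = -25*(-25) = 625)
O = -259651/2 (O = ((10 - 1524)*(1907 - 1564))/4 = (-1514*343)/4 = (¼)*(-519302) = -259651/2 ≈ -1.2983e+5)
O + H = -259651/2 + 625 = -258401/2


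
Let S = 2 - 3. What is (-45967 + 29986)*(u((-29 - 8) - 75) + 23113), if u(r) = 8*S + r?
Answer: -367451133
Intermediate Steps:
S = -1
u(r) = -8 + r (u(r) = 8*(-1) + r = -8 + r)
(-45967 + 29986)*(u((-29 - 8) - 75) + 23113) = (-45967 + 29986)*((-8 + ((-29 - 8) - 75)) + 23113) = -15981*((-8 + (-37 - 75)) + 23113) = -15981*((-8 - 112) + 23113) = -15981*(-120 + 23113) = -15981*22993 = -367451133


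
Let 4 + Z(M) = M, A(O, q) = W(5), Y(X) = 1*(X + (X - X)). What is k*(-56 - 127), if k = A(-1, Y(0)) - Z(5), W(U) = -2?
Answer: 549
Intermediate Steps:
Y(X) = X (Y(X) = 1*(X + 0) = 1*X = X)
A(O, q) = -2
Z(M) = -4 + M
k = -3 (k = -2 - (-4 + 5) = -2 - 1*1 = -2 - 1 = -3)
k*(-56 - 127) = -3*(-56 - 127) = -3*(-183) = 549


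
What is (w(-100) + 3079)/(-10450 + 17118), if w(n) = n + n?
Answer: 2879/6668 ≈ 0.43176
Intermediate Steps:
w(n) = 2*n
(w(-100) + 3079)/(-10450 + 17118) = (2*(-100) + 3079)/(-10450 + 17118) = (-200 + 3079)/6668 = 2879*(1/6668) = 2879/6668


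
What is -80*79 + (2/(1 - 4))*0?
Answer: -6320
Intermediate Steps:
-80*79 + (2/(1 - 4))*0 = -6320 + (2/(-3))*0 = -6320 + (2*(-⅓))*0 = -6320 - ⅔*0 = -6320 + 0 = -6320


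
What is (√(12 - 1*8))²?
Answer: 4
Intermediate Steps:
(√(12 - 1*8))² = (√(12 - 8))² = (√4)² = 2² = 4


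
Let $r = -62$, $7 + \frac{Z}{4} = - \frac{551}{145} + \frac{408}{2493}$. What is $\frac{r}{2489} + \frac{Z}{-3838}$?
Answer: $- \frac{14439782}{1044521295} \approx -0.013824$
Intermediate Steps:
$Z = - \frac{176776}{4155}$ ($Z = -28 + 4 \left(- \frac{551}{145} + \frac{408}{2493}\right) = -28 + 4 \left(\left(-551\right) \frac{1}{145} + 408 \cdot \frac{1}{2493}\right) = -28 + 4 \left(- \frac{19}{5} + \frac{136}{831}\right) = -28 + 4 \left(- \frac{15109}{4155}\right) = -28 - \frac{60436}{4155} = - \frac{176776}{4155} \approx -42.545$)
$\frac{r}{2489} + \frac{Z}{-3838} = - \frac{62}{2489} - \frac{176776}{4155 \left(-3838\right)} = \left(-62\right) \frac{1}{2489} - - \frac{4652}{419655} = - \frac{62}{2489} + \frac{4652}{419655} = - \frac{14439782}{1044521295}$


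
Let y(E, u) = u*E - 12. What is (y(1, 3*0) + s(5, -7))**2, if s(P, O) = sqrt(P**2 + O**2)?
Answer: (12 - sqrt(74))**2 ≈ 11.544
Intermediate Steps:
s(P, O) = sqrt(O**2 + P**2)
y(E, u) = -12 + E*u (y(E, u) = E*u - 12 = -12 + E*u)
(y(1, 3*0) + s(5, -7))**2 = ((-12 + 1*(3*0)) + sqrt((-7)**2 + 5**2))**2 = ((-12 + 1*0) + sqrt(49 + 25))**2 = ((-12 + 0) + sqrt(74))**2 = (-12 + sqrt(74))**2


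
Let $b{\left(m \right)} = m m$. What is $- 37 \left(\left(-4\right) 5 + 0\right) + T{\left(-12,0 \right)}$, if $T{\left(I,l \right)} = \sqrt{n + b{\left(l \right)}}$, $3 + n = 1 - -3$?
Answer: $741$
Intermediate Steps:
$b{\left(m \right)} = m^{2}$
$n = 1$ ($n = -3 + \left(1 - -3\right) = -3 + \left(1 + 3\right) = -3 + 4 = 1$)
$T{\left(I,l \right)} = \sqrt{1 + l^{2}}$
$- 37 \left(\left(-4\right) 5 + 0\right) + T{\left(-12,0 \right)} = - 37 \left(\left(-4\right) 5 + 0\right) + \sqrt{1 + 0^{2}} = - 37 \left(-20 + 0\right) + \sqrt{1 + 0} = \left(-37\right) \left(-20\right) + \sqrt{1} = 740 + 1 = 741$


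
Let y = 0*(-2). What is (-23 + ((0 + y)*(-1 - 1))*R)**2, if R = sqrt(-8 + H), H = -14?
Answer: 529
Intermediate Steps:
y = 0
R = I*sqrt(22) (R = sqrt(-8 - 14) = sqrt(-22) = I*sqrt(22) ≈ 4.6904*I)
(-23 + ((0 + y)*(-1 - 1))*R)**2 = (-23 + ((0 + 0)*(-1 - 1))*(I*sqrt(22)))**2 = (-23 + (0*(-2))*(I*sqrt(22)))**2 = (-23 + 0*(I*sqrt(22)))**2 = (-23 + 0)**2 = (-23)**2 = 529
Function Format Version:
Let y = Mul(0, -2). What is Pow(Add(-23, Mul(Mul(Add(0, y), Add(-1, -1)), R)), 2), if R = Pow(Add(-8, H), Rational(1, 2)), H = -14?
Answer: 529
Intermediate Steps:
y = 0
R = Mul(I, Pow(22, Rational(1, 2))) (R = Pow(Add(-8, -14), Rational(1, 2)) = Pow(-22, Rational(1, 2)) = Mul(I, Pow(22, Rational(1, 2))) ≈ Mul(4.6904, I))
Pow(Add(-23, Mul(Mul(Add(0, y), Add(-1, -1)), R)), 2) = Pow(Add(-23, Mul(Mul(Add(0, 0), Add(-1, -1)), Mul(I, Pow(22, Rational(1, 2))))), 2) = Pow(Add(-23, Mul(Mul(0, -2), Mul(I, Pow(22, Rational(1, 2))))), 2) = Pow(Add(-23, Mul(0, Mul(I, Pow(22, Rational(1, 2))))), 2) = Pow(Add(-23, 0), 2) = Pow(-23, 2) = 529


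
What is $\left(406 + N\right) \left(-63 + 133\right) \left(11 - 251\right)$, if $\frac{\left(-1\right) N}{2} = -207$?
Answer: $-13776000$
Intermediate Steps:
$N = 414$ ($N = \left(-2\right) \left(-207\right) = 414$)
$\left(406 + N\right) \left(-63 + 133\right) \left(11 - 251\right) = \left(406 + 414\right) \left(-63 + 133\right) \left(11 - 251\right) = 820 \cdot 70 \left(-240\right) = 820 \left(-16800\right) = -13776000$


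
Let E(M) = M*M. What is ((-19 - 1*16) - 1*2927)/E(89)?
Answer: -2962/7921 ≈ -0.37394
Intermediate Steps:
E(M) = M²
((-19 - 1*16) - 1*2927)/E(89) = ((-19 - 1*16) - 1*2927)/(89²) = ((-19 - 16) - 2927)/7921 = (-35 - 2927)*(1/7921) = -2962*1/7921 = -2962/7921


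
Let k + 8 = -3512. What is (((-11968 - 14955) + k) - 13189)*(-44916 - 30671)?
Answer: 3298011984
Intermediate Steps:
k = -3520 (k = -8 - 3512 = -3520)
(((-11968 - 14955) + k) - 13189)*(-44916 - 30671) = (((-11968 - 14955) - 3520) - 13189)*(-44916 - 30671) = ((-26923 - 3520) - 13189)*(-75587) = (-30443 - 13189)*(-75587) = -43632*(-75587) = 3298011984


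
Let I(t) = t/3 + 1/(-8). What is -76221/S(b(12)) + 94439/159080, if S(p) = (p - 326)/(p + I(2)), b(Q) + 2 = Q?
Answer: 127850046059/50269280 ≈ 2543.3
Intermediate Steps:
b(Q) = -2 + Q
I(t) = -1/8 + t/3 (I(t) = t*(1/3) + 1*(-1/8) = t/3 - 1/8 = -1/8 + t/3)
S(p) = (-326 + p)/(13/24 + p) (S(p) = (p - 326)/(p + (-1/8 + (1/3)*2)) = (-326 + p)/(p + (-1/8 + 2/3)) = (-326 + p)/(p + 13/24) = (-326 + p)/(13/24 + p))
-76221/S(b(12)) + 94439/159080 = -76221*(13 + 24*(-2 + 12))/(24*(-326 + (-2 + 12))) + 94439/159080 = -76221*(13 + 24*10)/(24*(-326 + 10)) + 94439*(1/159080) = -76221/(24*(-316)/(13 + 240)) + 94439/159080 = -76221/(24*(-316)/253) + 94439/159080 = -76221/(24*(1/253)*(-316)) + 94439/159080 = -76221/(-7584/253) + 94439/159080 = -76221*(-253/7584) + 94439/159080 = 6427971/2528 + 94439/159080 = 127850046059/50269280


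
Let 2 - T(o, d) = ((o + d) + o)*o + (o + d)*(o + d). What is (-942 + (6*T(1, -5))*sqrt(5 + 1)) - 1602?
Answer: -2544 - 66*sqrt(6) ≈ -2705.7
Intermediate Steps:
T(o, d) = 2 - (d + o)**2 - o*(d + 2*o) (T(o, d) = 2 - (((o + d) + o)*o + (o + d)*(o + d)) = 2 - (((d + o) + o)*o + (d + o)*(d + o)) = 2 - ((d + 2*o)*o + (d + o)**2) = 2 - (o*(d + 2*o) + (d + o)**2) = 2 - ((d + o)**2 + o*(d + 2*o)) = 2 + (-(d + o)**2 - o*(d + 2*o)) = 2 - (d + o)**2 - o*(d + 2*o))
(-942 + (6*T(1, -5))*sqrt(5 + 1)) - 1602 = (-942 + (6*(2 - (-5 + 1)**2 - 2*1**2 - 1*(-5)*1))*sqrt(5 + 1)) - 1602 = (-942 + (6*(2 - 1*(-4)**2 - 2*1 + 5))*sqrt(6)) - 1602 = (-942 + (6*(2 - 1*16 - 2 + 5))*sqrt(6)) - 1602 = (-942 + (6*(2 - 16 - 2 + 5))*sqrt(6)) - 1602 = (-942 + (6*(-11))*sqrt(6)) - 1602 = (-942 - 66*sqrt(6)) - 1602 = -2544 - 66*sqrt(6)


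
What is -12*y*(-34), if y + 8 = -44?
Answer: -21216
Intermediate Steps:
y = -52 (y = -8 - 44 = -52)
-12*y*(-34) = -12*(-52)*(-34) = 624*(-34) = -21216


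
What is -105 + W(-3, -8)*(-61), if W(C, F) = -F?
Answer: -593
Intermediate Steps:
-105 + W(-3, -8)*(-61) = -105 - 1*(-8)*(-61) = -105 + 8*(-61) = -105 - 488 = -593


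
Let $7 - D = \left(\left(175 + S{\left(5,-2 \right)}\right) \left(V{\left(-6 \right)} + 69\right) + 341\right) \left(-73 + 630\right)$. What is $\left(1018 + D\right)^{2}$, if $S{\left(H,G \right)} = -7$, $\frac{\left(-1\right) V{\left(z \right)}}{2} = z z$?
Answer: $8430177856$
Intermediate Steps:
$V{\left(z \right)} = - 2 z^{2}$ ($V{\left(z \right)} = - 2 z z = - 2 z^{2}$)
$D = 90798$ ($D = 7 - \left(\left(175 - 7\right) \left(- 2 \left(-6\right)^{2} + 69\right) + 341\right) \left(-73 + 630\right) = 7 - \left(168 \left(\left(-2\right) 36 + 69\right) + 341\right) 557 = 7 - \left(168 \left(-72 + 69\right) + 341\right) 557 = 7 - \left(168 \left(-3\right) + 341\right) 557 = 7 - \left(-504 + 341\right) 557 = 7 - \left(-163\right) 557 = 7 - -90791 = 7 + 90791 = 90798$)
$\left(1018 + D\right)^{2} = \left(1018 + 90798\right)^{2} = 91816^{2} = 8430177856$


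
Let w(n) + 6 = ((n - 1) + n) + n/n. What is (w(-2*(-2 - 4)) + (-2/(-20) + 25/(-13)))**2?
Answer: 4422609/16900 ≈ 261.69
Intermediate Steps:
w(n) = -6 + 2*n (w(n) = -6 + (((n - 1) + n) + n/n) = -6 + (((-1 + n) + n) + 1) = -6 + ((-1 + 2*n) + 1) = -6 + 2*n)
(w(-2*(-2 - 4)) + (-2/(-20) + 25/(-13)))**2 = ((-6 + 2*(-2*(-2 - 4))) + (-2/(-20) + 25/(-13)))**2 = ((-6 + 2*(-2*(-6))) + (-2*(-1/20) + 25*(-1/13)))**2 = ((-6 + 2*12) + (1/10 - 25/13))**2 = ((-6 + 24) - 237/130)**2 = (18 - 237/130)**2 = (2103/130)**2 = 4422609/16900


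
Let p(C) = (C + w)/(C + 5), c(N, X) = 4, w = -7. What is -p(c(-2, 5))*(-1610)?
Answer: -1610/3 ≈ -536.67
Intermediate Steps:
p(C) = (-7 + C)/(5 + C) (p(C) = (C - 7)/(C + 5) = (-7 + C)/(5 + C))
-p(c(-2, 5))*(-1610) = -(-7 + 4)/(5 + 4)*(-1610) = --3/9*(-1610) = -(⅑)*(-3)*(-1610) = -(-1)*(-1610)/3 = -1*1610/3 = -1610/3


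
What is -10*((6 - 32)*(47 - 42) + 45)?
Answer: 850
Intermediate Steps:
-10*((6 - 32)*(47 - 42) + 45) = -10*(-26*5 + 45) = -10*(-130 + 45) = -10*(-85) = 850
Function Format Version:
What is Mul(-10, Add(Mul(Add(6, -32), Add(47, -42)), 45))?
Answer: 850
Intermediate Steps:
Mul(-10, Add(Mul(Add(6, -32), Add(47, -42)), 45)) = Mul(-10, Add(Mul(-26, 5), 45)) = Mul(-10, Add(-130, 45)) = Mul(-10, -85) = 850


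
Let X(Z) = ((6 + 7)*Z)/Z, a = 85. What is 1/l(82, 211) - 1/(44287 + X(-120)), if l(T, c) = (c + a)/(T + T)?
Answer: 908113/1639100 ≈ 0.55403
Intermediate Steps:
X(Z) = 13 (X(Z) = (13*Z)/Z = 13)
l(T, c) = (85 + c)/(2*T) (l(T, c) = (c + 85)/(T + T) = (85 + c)/((2*T)) = (85 + c)*(1/(2*T)) = (85 + c)/(2*T))
1/l(82, 211) - 1/(44287 + X(-120)) = 1/((1/2)*(85 + 211)/82) - 1/(44287 + 13) = 1/((1/2)*(1/82)*296) - 1/44300 = 1/(74/41) - 1*1/44300 = 41/74 - 1/44300 = 908113/1639100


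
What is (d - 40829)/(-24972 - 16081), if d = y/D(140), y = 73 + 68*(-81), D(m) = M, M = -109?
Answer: 4444926/4474777 ≈ 0.99333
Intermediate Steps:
D(m) = -109
y = -5435 (y = 73 - 5508 = -5435)
d = 5435/109 (d = -5435/(-109) = -5435*(-1/109) = 5435/109 ≈ 49.862)
(d - 40829)/(-24972 - 16081) = (5435/109 - 40829)/(-24972 - 16081) = -4444926/109/(-41053) = -4444926/109*(-1/41053) = 4444926/4474777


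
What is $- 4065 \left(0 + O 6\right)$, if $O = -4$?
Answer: $97560$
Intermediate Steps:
$- 4065 \left(0 + O 6\right) = - 4065 \left(0 - 24\right) = \left(-4065\right) \left(-24\right) = 97560$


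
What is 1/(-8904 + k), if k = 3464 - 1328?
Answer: -1/6768 ≈ -0.00014775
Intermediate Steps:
k = 2136
1/(-8904 + k) = 1/(-8904 + 2136) = 1/(-6768) = -1/6768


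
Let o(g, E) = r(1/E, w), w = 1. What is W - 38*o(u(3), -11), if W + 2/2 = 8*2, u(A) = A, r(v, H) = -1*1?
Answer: 53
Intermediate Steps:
r(v, H) = -1
W = 15 (W = -1 + 8*2 = -1 + 16 = 15)
o(g, E) = -1
W - 38*o(u(3), -11) = 15 - 38*(-1) = 15 + 38 = 53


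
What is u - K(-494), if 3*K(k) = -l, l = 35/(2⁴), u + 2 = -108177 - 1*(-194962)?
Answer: 4165619/48 ≈ 86784.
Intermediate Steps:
u = 86783 (u = -2 + (-108177 - 1*(-194962)) = -2 + (-108177 + 194962) = -2 + 86785 = 86783)
l = 35/16 ≈ 2.1875
K(k) = -35/48 (K(k) = (-1*35/16)/3 = (⅓)*(-35/16) = -35/48)
u - K(-494) = 86783 - 1*(-35/48) = 86783 + 35/48 = 4165619/48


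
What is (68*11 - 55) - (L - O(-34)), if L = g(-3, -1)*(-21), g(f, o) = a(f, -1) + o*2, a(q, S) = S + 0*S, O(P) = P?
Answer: 596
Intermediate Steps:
a(q, S) = S (a(q, S) = S + 0 = S)
g(f, o) = -1 + 2*o (g(f, o) = -1 + o*2 = -1 + 2*o)
L = 63 (L = (-1 + 2*(-1))*(-21) = (-1 - 2)*(-21) = -3*(-21) = 63)
(68*11 - 55) - (L - O(-34)) = (68*11 - 55) - (63 - 1*(-34)) = (748 - 55) - (63 + 34) = 693 - 1*97 = 693 - 97 = 596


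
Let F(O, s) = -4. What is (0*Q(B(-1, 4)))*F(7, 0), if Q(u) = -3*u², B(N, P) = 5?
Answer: 0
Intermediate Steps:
(0*Q(B(-1, 4)))*F(7, 0) = (0*(-3*5²))*(-4) = (0*(-3*25))*(-4) = (0*(-75))*(-4) = 0*(-4) = 0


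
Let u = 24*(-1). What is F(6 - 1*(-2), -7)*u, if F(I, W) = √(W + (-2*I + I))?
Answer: -24*I*√15 ≈ -92.952*I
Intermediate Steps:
u = -24
F(I, W) = √(W - I)
F(6 - 1*(-2), -7)*u = √(-7 - (6 - 1*(-2)))*(-24) = √(-7 - (6 + 2))*(-24) = √(-7 - 1*8)*(-24) = √(-7 - 8)*(-24) = √(-15)*(-24) = (I*√15)*(-24) = -24*I*√15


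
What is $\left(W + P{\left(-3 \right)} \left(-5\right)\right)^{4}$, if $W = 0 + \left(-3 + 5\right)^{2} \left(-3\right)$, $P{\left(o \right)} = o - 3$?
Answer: $104976$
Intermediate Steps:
$P{\left(o \right)} = -3 + o$
$W = -12$ ($W = 0 + 2^{2} \left(-3\right) = 0 + 4 \left(-3\right) = 0 - 12 = -12$)
$\left(W + P{\left(-3 \right)} \left(-5\right)\right)^{4} = \left(-12 + \left(-3 - 3\right) \left(-5\right)\right)^{4} = \left(-12 - -30\right)^{4} = \left(-12 + 30\right)^{4} = 18^{4} = 104976$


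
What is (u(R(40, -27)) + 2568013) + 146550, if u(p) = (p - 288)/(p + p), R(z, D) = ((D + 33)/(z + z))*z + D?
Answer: 5429139/2 ≈ 2.7146e+6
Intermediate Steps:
R(z, D) = 33/2 + 3*D/2 (R(z, D) = ((33 + D)/((2*z)))*z + D = ((33 + D)*(1/(2*z)))*z + D = ((33 + D)/(2*z))*z + D = (33/2 + D/2) + D = 33/2 + 3*D/2)
u(p) = (-288 + p)/(2*p) (u(p) = (-288 + p)/((2*p)) = (-288 + p)*(1/(2*p)) = (-288 + p)/(2*p))
(u(R(40, -27)) + 2568013) + 146550 = ((-288 + (33/2 + (3/2)*(-27)))/(2*(33/2 + (3/2)*(-27))) + 2568013) + 146550 = ((-288 + (33/2 - 81/2))/(2*(33/2 - 81/2)) + 2568013) + 146550 = ((½)*(-288 - 24)/(-24) + 2568013) + 146550 = ((½)*(-1/24)*(-312) + 2568013) + 146550 = (13/2 + 2568013) + 146550 = 5136039/2 + 146550 = 5429139/2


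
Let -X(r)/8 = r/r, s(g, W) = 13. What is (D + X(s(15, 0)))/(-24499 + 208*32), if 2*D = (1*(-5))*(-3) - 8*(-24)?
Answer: -191/35686 ≈ -0.0053522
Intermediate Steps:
D = 207/2 (D = ((1*(-5))*(-3) - 8*(-24))/2 = (-5*(-3) + 192)/2 = (15 + 192)/2 = (1/2)*207 = 207/2 ≈ 103.50)
X(r) = -8 (X(r) = -8*r/r = -8*1 = -8)
(D + X(s(15, 0)))/(-24499 + 208*32) = (207/2 - 8)/(-24499 + 208*32) = 191/(2*(-24499 + 6656)) = (191/2)/(-17843) = (191/2)*(-1/17843) = -191/35686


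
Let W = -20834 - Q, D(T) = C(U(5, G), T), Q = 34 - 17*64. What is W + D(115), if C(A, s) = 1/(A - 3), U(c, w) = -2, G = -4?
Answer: -98901/5 ≈ -19780.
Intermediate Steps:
C(A, s) = 1/(-3 + A)
Q = -1054 (Q = 34 - 1088 = -1054)
D(T) = -⅕ (D(T) = 1/(-3 - 2) = 1/(-5) = -⅕)
W = -19780 (W = -20834 - 1*(-1054) = -20834 + 1054 = -19780)
W + D(115) = -19780 - ⅕ = -98901/5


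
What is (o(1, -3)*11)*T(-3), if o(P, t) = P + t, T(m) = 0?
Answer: 0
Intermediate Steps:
(o(1, -3)*11)*T(-3) = ((1 - 3)*11)*0 = -2*11*0 = -22*0 = 0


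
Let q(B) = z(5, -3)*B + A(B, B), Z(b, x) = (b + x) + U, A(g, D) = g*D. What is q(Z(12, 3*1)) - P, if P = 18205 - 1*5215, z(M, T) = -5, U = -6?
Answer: -12954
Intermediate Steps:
P = 12990 (P = 18205 - 5215 = 12990)
A(g, D) = D*g
Z(b, x) = -6 + b + x (Z(b, x) = (b + x) - 6 = -6 + b + x)
q(B) = B² - 5*B (q(B) = -5*B + B*B = -5*B + B² = B² - 5*B)
q(Z(12, 3*1)) - P = (-6 + 12 + 3*1)*(-5 + (-6 + 12 + 3*1)) - 1*12990 = (-6 + 12 + 3)*(-5 + (-6 + 12 + 3)) - 12990 = 9*(-5 + 9) - 12990 = 9*4 - 12990 = 36 - 12990 = -12954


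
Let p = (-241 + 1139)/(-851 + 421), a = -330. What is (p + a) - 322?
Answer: -140629/215 ≈ -654.09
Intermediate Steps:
p = -449/215 (p = 898/(-430) = 898*(-1/430) = -449/215 ≈ -2.0884)
(p + a) - 322 = (-449/215 - 330) - 322 = -71399/215 - 322 = -140629/215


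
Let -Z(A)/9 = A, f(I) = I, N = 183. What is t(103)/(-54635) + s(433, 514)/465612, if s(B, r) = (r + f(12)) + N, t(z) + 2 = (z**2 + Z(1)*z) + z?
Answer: -645192283/3634101660 ≈ -0.17754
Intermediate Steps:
Z(A) = -9*A
t(z) = -2 + z**2 - 8*z (t(z) = -2 + ((z**2 + (-9*1)*z) + z) = -2 + ((z**2 - 9*z) + z) = -2 + (z**2 - 8*z) = -2 + z**2 - 8*z)
s(B, r) = 195 + r (s(B, r) = (r + 12) + 183 = (12 + r) + 183 = 195 + r)
t(103)/(-54635) + s(433, 514)/465612 = (-2 + 103**2 - 8*103)/(-54635) + (195 + 514)/465612 = (-2 + 10609 - 824)*(-1/54635) + 709*(1/465612) = 9783*(-1/54635) + 709/465612 = -9783/54635 + 709/465612 = -645192283/3634101660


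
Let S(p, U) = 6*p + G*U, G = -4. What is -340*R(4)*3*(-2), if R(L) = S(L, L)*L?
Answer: 65280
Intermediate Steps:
S(p, U) = -4*U + 6*p (S(p, U) = 6*p - 4*U = -4*U + 6*p)
R(L) = 2*L**2 (R(L) = (-4*L + 6*L)*L = (2*L)*L = 2*L**2)
-340*R(4)*3*(-2) = -340*(2*4**2)*3*(-2) = -340*(2*16)*3*(-2) = -340*32*3*(-2) = -32640*(-2) = -340*(-192) = 65280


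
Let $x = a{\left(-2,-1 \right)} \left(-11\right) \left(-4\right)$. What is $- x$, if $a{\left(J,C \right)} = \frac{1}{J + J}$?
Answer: $11$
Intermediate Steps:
$a{\left(J,C \right)} = \frac{1}{2 J}$
$x = -11$ ($x = \frac{1}{2 \left(-2\right)} \left(-11\right) \left(-4\right) = \frac{1}{2} \left(- \frac{1}{2}\right) \left(-11\right) \left(-4\right) = \left(- \frac{1}{4}\right) \left(-11\right) \left(-4\right) = \frac{11}{4} \left(-4\right) = -11$)
$- x = \left(-1\right) \left(-11\right) = 11$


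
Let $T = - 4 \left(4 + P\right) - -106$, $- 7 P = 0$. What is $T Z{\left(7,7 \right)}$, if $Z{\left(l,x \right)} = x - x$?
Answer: $0$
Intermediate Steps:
$P = 0$ ($P = \left(- \frac{1}{7}\right) 0 = 0$)
$Z{\left(l,x \right)} = 0$
$T = 90$ ($T = - 4 \left(4 + 0\right) - -106 = \left(-4\right) 4 + 106 = -16 + 106 = 90$)
$T Z{\left(7,7 \right)} = 90 \cdot 0 = 0$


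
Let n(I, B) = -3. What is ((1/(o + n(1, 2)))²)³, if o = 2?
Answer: 1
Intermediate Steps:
((1/(o + n(1, 2)))²)³ = ((1/(2 - 3))²)³ = ((1/(-1))²)³ = ((-1)²)³ = 1³ = 1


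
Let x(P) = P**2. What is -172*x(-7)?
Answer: -8428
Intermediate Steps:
-172*x(-7) = -172*(-7)**2 = -172*49 = -8428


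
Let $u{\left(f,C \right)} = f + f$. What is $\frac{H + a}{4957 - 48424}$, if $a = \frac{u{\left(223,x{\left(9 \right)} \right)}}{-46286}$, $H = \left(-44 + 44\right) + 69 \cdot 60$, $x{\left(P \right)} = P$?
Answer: $- \frac{95811797}{1005956781} \approx -0.095244$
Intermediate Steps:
$u{\left(f,C \right)} = 2 f$
$H = 4140$ ($H = 0 + 4140 = 4140$)
$a = - \frac{223}{23143}$ ($a = \frac{2 \cdot 223}{-46286} = 446 \left(- \frac{1}{46286}\right) = - \frac{223}{23143} \approx -0.0096357$)
$\frac{H + a}{4957 - 48424} = \frac{4140 - \frac{223}{23143}}{4957 - 48424} = \frac{95811797}{23143 \left(-43467\right)} = \frac{95811797}{23143} \left(- \frac{1}{43467}\right) = - \frac{95811797}{1005956781}$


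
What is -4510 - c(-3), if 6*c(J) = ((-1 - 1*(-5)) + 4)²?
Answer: -13562/3 ≈ -4520.7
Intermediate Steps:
c(J) = 32/3 (c(J) = ((-1 - 1*(-5)) + 4)²/6 = ((-1 + 5) + 4)²/6 = (4 + 4)²/6 = (⅙)*8² = (⅙)*64 = 32/3)
-4510 - c(-3) = -4510 - 1*32/3 = -4510 - 32/3 = -13562/3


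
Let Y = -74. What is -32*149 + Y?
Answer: -4842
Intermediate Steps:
-32*149 + Y = -32*149 - 74 = -4768 - 74 = -4842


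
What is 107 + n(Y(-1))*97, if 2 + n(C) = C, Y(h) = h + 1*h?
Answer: -281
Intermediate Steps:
Y(h) = 2*h (Y(h) = h + h = 2*h)
n(C) = -2 + C
107 + n(Y(-1))*97 = 107 + (-2 + 2*(-1))*97 = 107 + (-2 - 2)*97 = 107 - 4*97 = 107 - 388 = -281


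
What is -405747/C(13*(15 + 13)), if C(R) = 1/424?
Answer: -172036728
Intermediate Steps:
C(R) = 1/424
-405747/C(13*(15 + 13)) = -405747/1/424 = -405747*424 = -172036728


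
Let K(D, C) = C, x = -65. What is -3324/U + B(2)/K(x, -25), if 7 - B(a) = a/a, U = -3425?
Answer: 2502/3425 ≈ 0.73051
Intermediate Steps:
B(a) = 6 (B(a) = 7 - a/a = 7 - 1*1 = 7 - 1 = 6)
-3324/U + B(2)/K(x, -25) = -3324/(-3425) + 6/(-25) = -3324*(-1/3425) + 6*(-1/25) = 3324/3425 - 6/25 = 2502/3425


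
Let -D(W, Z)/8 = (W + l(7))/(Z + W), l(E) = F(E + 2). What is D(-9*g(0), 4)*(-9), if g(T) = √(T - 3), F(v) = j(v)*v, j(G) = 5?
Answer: 30456/259 + 26568*I*√3/259 ≈ 117.59 + 177.67*I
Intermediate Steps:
F(v) = 5*v
l(E) = 10 + 5*E (l(E) = 5*(E + 2) = 5*(2 + E) = 10 + 5*E)
g(T) = √(-3 + T)
D(W, Z) = -8*(45 + W)/(W + Z) (D(W, Z) = -8*(W + (10 + 5*7))/(Z + W) = -8*(W + (10 + 35))/(W + Z) = -8*(W + 45)/(W + Z) = -8*(45 + W)/(W + Z))
D(-9*g(0), 4)*(-9) = (8*(-45 - (-9)*√(-3 + 0))/(-9*√(-3 + 0) + 4))*(-9) = (8*(-45 - (-9)*√(-3))/(-9*I*√3 + 4))*(-9) = (8*(-45 - (-9)*I*√3)/(-9*I*√3 + 4))*(-9) = (8*(-45 + 9*I*√3)/(4 - 9*I*√3))*(-9) = -72*(-45 + 9*I*√3)/(4 - 9*I*√3)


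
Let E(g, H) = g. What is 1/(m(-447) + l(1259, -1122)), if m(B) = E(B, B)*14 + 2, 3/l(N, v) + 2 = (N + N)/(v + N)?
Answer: -748/4679351 ≈ -0.00015985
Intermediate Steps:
l(N, v) = 3/(-2 + 2*N/(N + v)) (l(N, v) = 3/(-2 + (N + N)/(v + N)) = 3/(-2 + (2*N)/(N + v)) = 3/(-2 + 2*N/(N + v)))
m(B) = 2 + 14*B (m(B) = B*14 + 2 = 14*B + 2 = 2 + 14*B)
1/(m(-447) + l(1259, -1122)) = 1/((2 + 14*(-447)) + (3/2)*(-1*1259 - 1*(-1122))/(-1122)) = 1/((2 - 6258) + (3/2)*(-1/1122)*(-1259 + 1122)) = 1/(-6256 + (3/2)*(-1/1122)*(-137)) = 1/(-6256 + 137/748) = 1/(-4679351/748) = -748/4679351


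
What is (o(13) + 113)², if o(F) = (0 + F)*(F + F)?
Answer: 203401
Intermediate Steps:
o(F) = 2*F² (o(F) = F*(2*F) = 2*F²)
(o(13) + 113)² = (2*13² + 113)² = (2*169 + 113)² = (338 + 113)² = 451² = 203401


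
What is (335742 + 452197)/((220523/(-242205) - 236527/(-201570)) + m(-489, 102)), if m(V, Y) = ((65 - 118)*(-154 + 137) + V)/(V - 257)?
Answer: -191315063171047026/70252053281 ≈ -2.7233e+6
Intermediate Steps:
m(V, Y) = (901 + V)/(-257 + V) (m(V, Y) = (-53*(-17) + V)/(-257 + V) = (901 + V)/(-257 + V))
(335742 + 452197)/((220523/(-242205) - 236527/(-201570)) + m(-489, 102)) = (335742 + 452197)/((220523/(-242205) - 236527/(-201570)) + (901 - 489)/(-257 - 489)) = 787939/((220523*(-1/242205) - 236527*(-1/201570)) + 412/(-746)) = 787939/((-220523/242205 + 236527/201570) - 1/746*412) = 787939/(171162679/650950158 - 206/373) = 787939/(-70252053281/242804408934) = 787939*(-242804408934/70252053281) = -191315063171047026/70252053281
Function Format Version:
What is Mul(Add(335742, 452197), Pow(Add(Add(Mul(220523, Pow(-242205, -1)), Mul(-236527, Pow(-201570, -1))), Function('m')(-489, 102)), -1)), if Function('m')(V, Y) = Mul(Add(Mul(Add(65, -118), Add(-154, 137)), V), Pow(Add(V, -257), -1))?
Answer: Rational(-191315063171047026, 70252053281) ≈ -2.7233e+6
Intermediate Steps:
Function('m')(V, Y) = Mul(Pow(Add(-257, V), -1), Add(901, V)) (Function('m')(V, Y) = Mul(Add(Mul(-53, -17), V), Pow(Add(-257, V), -1)) = Mul(Add(901, V), Pow(Add(-257, V), -1)) = Mul(Pow(Add(-257, V), -1), Add(901, V)))
Mul(Add(335742, 452197), Pow(Add(Add(Mul(220523, Pow(-242205, -1)), Mul(-236527, Pow(-201570, -1))), Function('m')(-489, 102)), -1)) = Mul(Add(335742, 452197), Pow(Add(Add(Mul(220523, Pow(-242205, -1)), Mul(-236527, Pow(-201570, -1))), Mul(Pow(Add(-257, -489), -1), Add(901, -489))), -1)) = Mul(787939, Pow(Add(Add(Mul(220523, Rational(-1, 242205)), Mul(-236527, Rational(-1, 201570))), Mul(Pow(-746, -1), 412)), -1)) = Mul(787939, Pow(Add(Add(Rational(-220523, 242205), Rational(236527, 201570)), Mul(Rational(-1, 746), 412)), -1)) = Mul(787939, Pow(Add(Rational(171162679, 650950158), Rational(-206, 373)), -1)) = Mul(787939, Pow(Rational(-70252053281, 242804408934), -1)) = Mul(787939, Rational(-242804408934, 70252053281)) = Rational(-191315063171047026, 70252053281)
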